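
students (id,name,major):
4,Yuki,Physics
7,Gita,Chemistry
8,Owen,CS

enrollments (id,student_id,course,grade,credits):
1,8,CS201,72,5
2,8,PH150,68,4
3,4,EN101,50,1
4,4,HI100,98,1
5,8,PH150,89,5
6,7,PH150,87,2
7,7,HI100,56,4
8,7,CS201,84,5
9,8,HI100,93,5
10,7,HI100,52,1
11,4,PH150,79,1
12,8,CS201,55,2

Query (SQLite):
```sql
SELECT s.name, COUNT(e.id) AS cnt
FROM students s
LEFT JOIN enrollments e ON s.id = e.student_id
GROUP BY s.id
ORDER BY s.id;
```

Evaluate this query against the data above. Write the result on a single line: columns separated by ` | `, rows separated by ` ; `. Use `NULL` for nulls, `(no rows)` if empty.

Yuki | 3 ; Gita | 4 ; Owen | 5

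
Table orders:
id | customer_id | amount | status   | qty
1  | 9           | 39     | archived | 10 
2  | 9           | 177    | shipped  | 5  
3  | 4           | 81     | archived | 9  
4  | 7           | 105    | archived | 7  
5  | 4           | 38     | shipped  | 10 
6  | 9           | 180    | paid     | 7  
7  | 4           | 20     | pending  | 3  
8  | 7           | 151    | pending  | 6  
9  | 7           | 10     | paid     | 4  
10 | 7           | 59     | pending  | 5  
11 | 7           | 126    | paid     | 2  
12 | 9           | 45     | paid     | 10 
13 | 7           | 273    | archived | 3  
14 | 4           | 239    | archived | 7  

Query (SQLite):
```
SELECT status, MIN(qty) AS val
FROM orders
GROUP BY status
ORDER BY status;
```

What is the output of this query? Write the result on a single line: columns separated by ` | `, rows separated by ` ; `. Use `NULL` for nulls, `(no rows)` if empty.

archived | 3 ; paid | 2 ; pending | 3 ; shipped | 5

Partition orders by status; compute MIN(qty) within each group.
  archived: ids {1, 3, 4, 13, 14} → MIN(qty)=3
  paid: ids {6, 9, 11, 12} → MIN(qty)=2
  pending: ids {7, 8, 10} → MIN(qty)=3
  shipped: ids {2, 5} → MIN(qty)=5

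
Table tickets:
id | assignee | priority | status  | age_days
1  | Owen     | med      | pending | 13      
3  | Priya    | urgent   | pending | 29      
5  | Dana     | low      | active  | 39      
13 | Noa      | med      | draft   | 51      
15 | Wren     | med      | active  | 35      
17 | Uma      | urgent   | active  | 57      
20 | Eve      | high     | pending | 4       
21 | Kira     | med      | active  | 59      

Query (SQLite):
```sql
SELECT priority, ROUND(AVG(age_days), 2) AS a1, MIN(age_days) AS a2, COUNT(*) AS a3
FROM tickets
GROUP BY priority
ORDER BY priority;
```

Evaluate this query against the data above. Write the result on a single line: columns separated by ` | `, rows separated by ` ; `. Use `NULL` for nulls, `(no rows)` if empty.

Group tickets by priority.
Per group compute: ROUND(AVG(age_days), 2), MIN(age_days), COUNT(*).
  high: ids {20} → ROUND(AVG(age_days), 2)=4, MIN(age_days)=4, COUNT(*)=1
  low: ids {5} → ROUND(AVG(age_days), 2)=39, MIN(age_days)=39, COUNT(*)=1
  med: ids {1, 13, 15, 21} → ROUND(AVG(age_days), 2)=39.5, MIN(age_days)=13, COUNT(*)=4
  urgent: ids {3, 17} → ROUND(AVG(age_days), 2)=43, MIN(age_days)=29, COUNT(*)=2

high | 4 | 4 | 1 ; low | 39 | 39 | 1 ; med | 39.5 | 13 | 4 ; urgent | 43 | 29 | 2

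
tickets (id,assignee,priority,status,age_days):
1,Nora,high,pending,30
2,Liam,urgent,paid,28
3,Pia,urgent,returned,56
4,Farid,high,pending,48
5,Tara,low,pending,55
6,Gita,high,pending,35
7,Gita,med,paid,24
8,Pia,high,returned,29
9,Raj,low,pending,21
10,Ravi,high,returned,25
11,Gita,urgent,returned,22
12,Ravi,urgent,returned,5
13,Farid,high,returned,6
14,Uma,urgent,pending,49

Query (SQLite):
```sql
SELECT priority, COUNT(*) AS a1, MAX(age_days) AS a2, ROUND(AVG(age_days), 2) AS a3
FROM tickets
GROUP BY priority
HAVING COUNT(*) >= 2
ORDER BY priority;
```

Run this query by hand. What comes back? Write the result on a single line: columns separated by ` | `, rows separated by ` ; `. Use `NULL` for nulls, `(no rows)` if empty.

high | 6 | 48 | 28.83 ; low | 2 | 55 | 38 ; urgent | 5 | 56 | 32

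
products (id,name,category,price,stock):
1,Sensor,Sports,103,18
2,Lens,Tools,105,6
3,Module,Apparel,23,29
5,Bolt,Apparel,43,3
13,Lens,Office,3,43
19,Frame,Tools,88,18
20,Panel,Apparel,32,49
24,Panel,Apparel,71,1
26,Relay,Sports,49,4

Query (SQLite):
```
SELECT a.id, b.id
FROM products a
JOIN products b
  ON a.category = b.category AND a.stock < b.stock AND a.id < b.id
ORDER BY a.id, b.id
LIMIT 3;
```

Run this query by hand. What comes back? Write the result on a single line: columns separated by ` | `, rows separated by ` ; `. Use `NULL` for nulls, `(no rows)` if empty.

2 | 19 ; 3 | 20 ; 5 | 20

Pairs (a,b) with same category, a.stock < b.stock, a.id < b.id.
category groups: Apparel:{3,5,20,24} Office:{13} Sports:{1,26} Tools:{2,19}
Ordered by (a.id, b.id); first 3.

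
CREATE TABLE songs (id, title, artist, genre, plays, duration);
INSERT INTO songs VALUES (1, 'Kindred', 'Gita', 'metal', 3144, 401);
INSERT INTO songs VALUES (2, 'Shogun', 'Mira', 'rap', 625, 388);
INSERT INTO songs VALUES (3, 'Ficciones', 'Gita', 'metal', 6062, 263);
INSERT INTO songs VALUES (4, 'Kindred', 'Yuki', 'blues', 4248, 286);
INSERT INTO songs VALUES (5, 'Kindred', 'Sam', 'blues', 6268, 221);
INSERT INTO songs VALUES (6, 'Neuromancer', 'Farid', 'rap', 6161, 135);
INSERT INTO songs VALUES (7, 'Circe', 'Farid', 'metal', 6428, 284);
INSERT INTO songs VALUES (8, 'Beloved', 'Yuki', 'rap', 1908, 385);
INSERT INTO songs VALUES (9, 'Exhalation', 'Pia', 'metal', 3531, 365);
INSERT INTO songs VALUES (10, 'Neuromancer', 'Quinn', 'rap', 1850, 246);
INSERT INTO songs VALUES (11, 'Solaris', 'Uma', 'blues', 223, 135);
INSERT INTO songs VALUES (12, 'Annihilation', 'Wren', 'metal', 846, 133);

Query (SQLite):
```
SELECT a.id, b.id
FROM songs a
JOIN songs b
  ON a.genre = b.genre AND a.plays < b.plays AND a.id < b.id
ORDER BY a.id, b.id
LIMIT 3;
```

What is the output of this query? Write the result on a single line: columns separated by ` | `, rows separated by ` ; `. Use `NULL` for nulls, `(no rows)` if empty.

1 | 3 ; 1 | 7 ; 1 | 9

Pairs (a,b) with same genre, a.plays < b.plays, a.id < b.id.
genre groups: blues:{4,5,11} metal:{1,3,7,9,12} rap:{2,6,8,10}
Ordered by (a.id, b.id); first 3.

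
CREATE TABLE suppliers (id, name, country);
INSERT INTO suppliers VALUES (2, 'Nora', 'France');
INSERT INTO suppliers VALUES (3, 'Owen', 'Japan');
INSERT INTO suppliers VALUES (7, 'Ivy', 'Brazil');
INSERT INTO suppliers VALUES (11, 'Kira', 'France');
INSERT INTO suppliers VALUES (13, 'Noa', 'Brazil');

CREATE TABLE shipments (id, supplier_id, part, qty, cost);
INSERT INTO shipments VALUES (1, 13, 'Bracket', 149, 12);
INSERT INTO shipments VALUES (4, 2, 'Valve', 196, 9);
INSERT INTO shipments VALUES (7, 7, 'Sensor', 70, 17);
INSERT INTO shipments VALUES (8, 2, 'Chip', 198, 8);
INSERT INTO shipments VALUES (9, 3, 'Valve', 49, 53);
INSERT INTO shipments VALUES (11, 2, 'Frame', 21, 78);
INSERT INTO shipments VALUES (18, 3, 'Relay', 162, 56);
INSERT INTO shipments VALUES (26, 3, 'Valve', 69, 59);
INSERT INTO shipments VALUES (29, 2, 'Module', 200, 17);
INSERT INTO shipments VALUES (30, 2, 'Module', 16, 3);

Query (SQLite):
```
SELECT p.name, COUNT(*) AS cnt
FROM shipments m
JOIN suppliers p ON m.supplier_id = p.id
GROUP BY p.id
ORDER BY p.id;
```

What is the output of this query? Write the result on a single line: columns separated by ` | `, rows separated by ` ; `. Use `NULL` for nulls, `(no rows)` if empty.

Join each shipments row to its suppliers via supplier_id.
Group joined rows by suppliers.id; compute COUNT(*) per group.
  2: ids {4, 8, 11, 29, 30} → COUNT(*)=5
  3: ids {9, 18, 26} → COUNT(*)=3
  7: ids {7} → COUNT(*)=1
  13: ids {1} → COUNT(*)=1

Nora | 5 ; Owen | 3 ; Ivy | 1 ; Noa | 1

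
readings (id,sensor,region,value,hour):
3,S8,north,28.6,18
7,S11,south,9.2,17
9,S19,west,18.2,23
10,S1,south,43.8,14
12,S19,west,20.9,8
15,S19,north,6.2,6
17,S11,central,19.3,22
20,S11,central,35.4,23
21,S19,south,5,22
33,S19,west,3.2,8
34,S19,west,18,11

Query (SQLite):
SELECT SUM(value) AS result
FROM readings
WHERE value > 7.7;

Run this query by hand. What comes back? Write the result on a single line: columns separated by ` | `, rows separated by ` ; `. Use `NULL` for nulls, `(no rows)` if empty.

Rows where value > 7.7 → value values: [28.6, 9.2, 18.2, 43.8, 20.9, 19.3, 35.4, 18].
SUM of non-NULL values = 193.4.

193.4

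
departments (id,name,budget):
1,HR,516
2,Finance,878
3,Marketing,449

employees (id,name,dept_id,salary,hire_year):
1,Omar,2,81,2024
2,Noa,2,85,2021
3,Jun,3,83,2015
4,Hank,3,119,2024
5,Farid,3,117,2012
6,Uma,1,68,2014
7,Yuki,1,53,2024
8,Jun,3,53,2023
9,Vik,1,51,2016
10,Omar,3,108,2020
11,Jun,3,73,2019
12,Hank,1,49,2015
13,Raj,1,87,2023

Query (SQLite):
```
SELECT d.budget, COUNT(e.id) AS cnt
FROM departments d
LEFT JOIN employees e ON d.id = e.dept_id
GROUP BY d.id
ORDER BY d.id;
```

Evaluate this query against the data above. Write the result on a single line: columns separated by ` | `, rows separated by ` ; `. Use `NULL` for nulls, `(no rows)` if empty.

516 | 5 ; 878 | 2 ; 449 | 6

LEFT JOIN keeps every departments row; unmatched ones get NULL for employees columns.
Group by departments.id and compute COUNT(e.id). COUNT(col) of an all-NULL group is 0.
  1: ids {6, 7, 9, 12, 13} → COUNT(e.id)=5
  2: ids {1, 2} → COUNT(e.id)=2
  3: ids {3, 4, 5, 8, 10, 11} → COUNT(e.id)=6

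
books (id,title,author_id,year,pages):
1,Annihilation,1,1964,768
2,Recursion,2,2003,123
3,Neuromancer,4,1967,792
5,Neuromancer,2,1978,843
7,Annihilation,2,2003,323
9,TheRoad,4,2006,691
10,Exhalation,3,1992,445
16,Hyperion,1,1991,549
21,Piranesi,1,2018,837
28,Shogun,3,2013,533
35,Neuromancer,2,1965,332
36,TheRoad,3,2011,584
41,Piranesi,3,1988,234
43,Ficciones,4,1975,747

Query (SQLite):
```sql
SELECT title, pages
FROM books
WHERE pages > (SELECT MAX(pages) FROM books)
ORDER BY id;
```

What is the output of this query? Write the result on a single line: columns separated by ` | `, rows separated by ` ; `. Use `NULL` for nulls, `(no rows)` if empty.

(no rows)

Scalar subquery: MAX(pages) over all books rows = 843.
Keep rows where pages > that value.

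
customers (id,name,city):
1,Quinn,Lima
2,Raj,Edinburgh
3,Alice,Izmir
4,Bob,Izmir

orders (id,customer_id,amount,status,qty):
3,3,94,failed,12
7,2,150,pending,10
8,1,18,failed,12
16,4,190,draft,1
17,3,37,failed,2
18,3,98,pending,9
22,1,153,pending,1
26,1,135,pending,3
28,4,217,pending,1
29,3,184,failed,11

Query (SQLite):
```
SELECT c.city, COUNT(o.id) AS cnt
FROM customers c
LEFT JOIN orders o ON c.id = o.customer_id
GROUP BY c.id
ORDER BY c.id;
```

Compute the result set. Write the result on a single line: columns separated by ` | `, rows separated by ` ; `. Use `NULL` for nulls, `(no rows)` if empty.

LEFT JOIN keeps every customers row; unmatched ones get NULL for orders columns.
Group by customers.id and compute COUNT(o.id). COUNT(col) of an all-NULL group is 0.
  1: ids {8, 22, 26} → COUNT(o.id)=3
  2: ids {7} → COUNT(o.id)=1
  3: ids {3, 17, 18, 29} → COUNT(o.id)=4
  4: ids {16, 28} → COUNT(o.id)=2

Lima | 3 ; Edinburgh | 1 ; Izmir | 4 ; Izmir | 2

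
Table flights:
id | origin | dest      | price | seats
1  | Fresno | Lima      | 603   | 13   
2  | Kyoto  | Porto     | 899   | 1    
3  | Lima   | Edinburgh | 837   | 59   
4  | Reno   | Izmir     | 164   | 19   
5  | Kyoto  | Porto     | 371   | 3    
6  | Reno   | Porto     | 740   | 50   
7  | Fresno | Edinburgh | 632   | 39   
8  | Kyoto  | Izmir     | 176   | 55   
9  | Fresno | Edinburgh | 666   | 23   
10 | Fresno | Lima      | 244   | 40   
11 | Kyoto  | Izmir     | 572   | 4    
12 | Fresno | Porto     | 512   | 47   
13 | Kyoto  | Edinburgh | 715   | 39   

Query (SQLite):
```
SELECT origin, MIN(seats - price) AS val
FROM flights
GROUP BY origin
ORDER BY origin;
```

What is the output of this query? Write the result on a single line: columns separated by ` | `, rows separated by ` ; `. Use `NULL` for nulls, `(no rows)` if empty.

Fresno | -643 ; Kyoto | -898 ; Lima | -778 ; Reno | -690

For each row compute seats - price.
Group by origin; take MIN of the expression per group.
  Fresno: ids {1, 7, 9, 10, 12} → MIN(seats - price)=-643
  Kyoto: ids {2, 5, 8, 11, 13} → MIN(seats - price)=-898
  Lima: ids {3} → MIN(seats - price)=-778
  Reno: ids {4, 6} → MIN(seats - price)=-690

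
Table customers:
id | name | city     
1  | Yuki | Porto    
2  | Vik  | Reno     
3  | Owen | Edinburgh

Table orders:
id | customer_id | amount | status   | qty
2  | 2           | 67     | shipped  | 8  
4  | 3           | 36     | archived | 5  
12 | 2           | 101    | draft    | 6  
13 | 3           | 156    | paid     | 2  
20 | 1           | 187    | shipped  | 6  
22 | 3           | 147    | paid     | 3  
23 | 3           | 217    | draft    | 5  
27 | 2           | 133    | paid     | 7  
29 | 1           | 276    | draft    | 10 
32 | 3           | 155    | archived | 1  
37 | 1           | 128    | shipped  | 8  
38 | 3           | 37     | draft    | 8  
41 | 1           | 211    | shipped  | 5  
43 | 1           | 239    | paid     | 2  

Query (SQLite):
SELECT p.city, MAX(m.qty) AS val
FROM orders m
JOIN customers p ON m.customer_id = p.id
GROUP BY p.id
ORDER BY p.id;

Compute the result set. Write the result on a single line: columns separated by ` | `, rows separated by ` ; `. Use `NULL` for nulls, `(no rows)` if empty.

Join each orders row to its customers via customer_id.
Group joined rows by customers.id; compute MAX(m.qty) per group.
  1: ids {20, 29, 37, 41, 43} → MAX(m.qty)=10
  2: ids {2, 12, 27} → MAX(m.qty)=8
  3: ids {4, 13, 22, 23, 32, 38} → MAX(m.qty)=8

Porto | 10 ; Reno | 8 ; Edinburgh | 8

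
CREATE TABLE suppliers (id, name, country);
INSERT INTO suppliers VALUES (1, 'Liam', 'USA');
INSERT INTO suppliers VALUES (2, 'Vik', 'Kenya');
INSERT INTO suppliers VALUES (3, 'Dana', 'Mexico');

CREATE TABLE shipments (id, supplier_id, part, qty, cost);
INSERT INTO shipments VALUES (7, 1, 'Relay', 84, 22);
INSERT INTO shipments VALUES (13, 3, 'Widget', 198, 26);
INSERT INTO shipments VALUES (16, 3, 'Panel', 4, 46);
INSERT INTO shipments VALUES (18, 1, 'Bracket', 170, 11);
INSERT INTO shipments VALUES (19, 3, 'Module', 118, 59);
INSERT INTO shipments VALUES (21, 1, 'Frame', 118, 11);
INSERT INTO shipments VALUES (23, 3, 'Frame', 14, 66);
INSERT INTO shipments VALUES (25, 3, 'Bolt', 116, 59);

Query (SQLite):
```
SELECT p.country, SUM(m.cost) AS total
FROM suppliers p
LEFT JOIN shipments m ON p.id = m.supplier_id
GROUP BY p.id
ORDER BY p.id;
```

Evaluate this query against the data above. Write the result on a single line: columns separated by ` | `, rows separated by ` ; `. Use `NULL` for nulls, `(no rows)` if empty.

LEFT JOIN keeps every suppliers row; unmatched ones get NULL for shipments columns.
Group by suppliers.id and compute SUM(m.cost). SUM over an all-NULL group is NULL.
  1: ids {7, 18, 21} → SUM(m.cost)=44
  2: ids {—} → SUM(m.cost)=NULL
  3: ids {13, 16, 19, 23, 25} → SUM(m.cost)=256

USA | 44 ; Kenya | NULL ; Mexico | 256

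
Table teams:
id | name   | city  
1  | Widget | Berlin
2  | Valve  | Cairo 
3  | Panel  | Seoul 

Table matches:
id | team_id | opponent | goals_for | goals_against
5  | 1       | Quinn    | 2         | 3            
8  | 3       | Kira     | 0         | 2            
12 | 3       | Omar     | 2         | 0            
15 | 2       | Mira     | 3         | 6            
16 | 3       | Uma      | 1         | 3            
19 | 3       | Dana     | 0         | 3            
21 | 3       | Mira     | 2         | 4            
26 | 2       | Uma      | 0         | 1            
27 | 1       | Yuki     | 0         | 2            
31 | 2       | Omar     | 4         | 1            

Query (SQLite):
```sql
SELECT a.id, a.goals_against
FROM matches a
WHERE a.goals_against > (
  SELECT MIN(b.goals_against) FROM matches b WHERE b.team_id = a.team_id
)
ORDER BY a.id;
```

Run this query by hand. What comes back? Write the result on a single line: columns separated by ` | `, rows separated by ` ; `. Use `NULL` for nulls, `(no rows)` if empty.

5 | 3 ; 8 | 2 ; 15 | 6 ; 16 | 3 ; 19 | 3 ; 21 | 4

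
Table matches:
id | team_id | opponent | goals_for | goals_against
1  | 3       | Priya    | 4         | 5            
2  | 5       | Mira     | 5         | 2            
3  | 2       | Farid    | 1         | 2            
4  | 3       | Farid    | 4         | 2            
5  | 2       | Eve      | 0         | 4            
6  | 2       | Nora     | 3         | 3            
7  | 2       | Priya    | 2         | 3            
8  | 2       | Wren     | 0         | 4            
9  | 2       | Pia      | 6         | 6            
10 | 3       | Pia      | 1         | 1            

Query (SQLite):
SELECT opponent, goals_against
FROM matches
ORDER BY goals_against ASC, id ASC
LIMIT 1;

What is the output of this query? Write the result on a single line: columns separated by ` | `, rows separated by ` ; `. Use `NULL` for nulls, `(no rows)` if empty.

Pia | 1

Sort by goals_against asc, tiebreak id asc: (1, id=10), (2, id=2), (2, id=3), (2, id=4) …. Take first 1.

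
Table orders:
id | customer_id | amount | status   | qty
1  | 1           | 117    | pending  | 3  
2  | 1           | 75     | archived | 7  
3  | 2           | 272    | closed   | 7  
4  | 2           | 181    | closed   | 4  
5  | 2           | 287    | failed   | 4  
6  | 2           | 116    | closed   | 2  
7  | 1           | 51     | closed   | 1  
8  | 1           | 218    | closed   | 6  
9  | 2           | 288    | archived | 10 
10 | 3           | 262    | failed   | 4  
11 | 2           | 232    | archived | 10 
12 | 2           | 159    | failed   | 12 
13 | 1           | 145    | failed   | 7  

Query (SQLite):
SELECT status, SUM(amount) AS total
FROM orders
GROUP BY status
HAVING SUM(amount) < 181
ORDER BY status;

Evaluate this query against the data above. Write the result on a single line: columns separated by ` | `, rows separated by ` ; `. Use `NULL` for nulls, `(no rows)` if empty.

Partition orders by status; compute SUM(amount) within each group.
HAVING: keep groups where SUM(amount) < 181.
  archived: ids {2, 9, 11} → SUM(amount)=595
  closed: ids {3, 4, 6, 7, 8} → SUM(amount)=838
  failed: ids {5, 10, 12, 13} → SUM(amount)=853
  pending: ids {1} → SUM(amount)=117

pending | 117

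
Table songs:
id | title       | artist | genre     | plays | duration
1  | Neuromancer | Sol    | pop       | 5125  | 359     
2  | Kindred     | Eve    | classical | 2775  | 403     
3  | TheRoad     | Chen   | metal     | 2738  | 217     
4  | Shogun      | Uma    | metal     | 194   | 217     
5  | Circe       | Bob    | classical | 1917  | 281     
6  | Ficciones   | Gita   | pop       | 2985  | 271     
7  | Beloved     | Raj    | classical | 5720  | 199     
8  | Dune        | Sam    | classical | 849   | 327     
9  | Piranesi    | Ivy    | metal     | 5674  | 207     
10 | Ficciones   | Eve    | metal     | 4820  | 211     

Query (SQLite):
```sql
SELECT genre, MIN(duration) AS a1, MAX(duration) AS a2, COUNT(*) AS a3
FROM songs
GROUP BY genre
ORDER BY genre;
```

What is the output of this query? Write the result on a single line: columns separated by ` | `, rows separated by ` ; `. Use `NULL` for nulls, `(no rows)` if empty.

Group songs by genre.
Per group compute: MIN(duration), MAX(duration), COUNT(*).
  classical: ids {2, 5, 7, 8} → MIN(duration)=199, MAX(duration)=403, COUNT(*)=4
  metal: ids {3, 4, 9, 10} → MIN(duration)=207, MAX(duration)=217, COUNT(*)=4
  pop: ids {1, 6} → MIN(duration)=271, MAX(duration)=359, COUNT(*)=2

classical | 199 | 403 | 4 ; metal | 207 | 217 | 4 ; pop | 271 | 359 | 2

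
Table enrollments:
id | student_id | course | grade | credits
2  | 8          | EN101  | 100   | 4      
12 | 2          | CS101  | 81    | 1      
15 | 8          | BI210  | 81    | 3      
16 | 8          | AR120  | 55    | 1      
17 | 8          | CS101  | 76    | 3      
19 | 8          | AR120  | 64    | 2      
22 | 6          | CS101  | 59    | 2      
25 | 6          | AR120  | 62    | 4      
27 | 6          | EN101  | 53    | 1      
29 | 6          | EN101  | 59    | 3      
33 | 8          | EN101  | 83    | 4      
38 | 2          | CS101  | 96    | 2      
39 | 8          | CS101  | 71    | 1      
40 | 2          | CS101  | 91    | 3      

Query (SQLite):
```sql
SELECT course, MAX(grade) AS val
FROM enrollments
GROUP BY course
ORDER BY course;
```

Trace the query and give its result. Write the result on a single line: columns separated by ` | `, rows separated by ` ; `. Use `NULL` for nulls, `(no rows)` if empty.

AR120 | 64 ; BI210 | 81 ; CS101 | 96 ; EN101 | 100

Partition enrollments by course; compute MAX(grade) within each group.
  AR120: ids {16, 19, 25} → MAX(grade)=64
  BI210: ids {15} → MAX(grade)=81
  CS101: ids {12, 17, 22, 38, 39, 40} → MAX(grade)=96
  EN101: ids {2, 27, 29, 33} → MAX(grade)=100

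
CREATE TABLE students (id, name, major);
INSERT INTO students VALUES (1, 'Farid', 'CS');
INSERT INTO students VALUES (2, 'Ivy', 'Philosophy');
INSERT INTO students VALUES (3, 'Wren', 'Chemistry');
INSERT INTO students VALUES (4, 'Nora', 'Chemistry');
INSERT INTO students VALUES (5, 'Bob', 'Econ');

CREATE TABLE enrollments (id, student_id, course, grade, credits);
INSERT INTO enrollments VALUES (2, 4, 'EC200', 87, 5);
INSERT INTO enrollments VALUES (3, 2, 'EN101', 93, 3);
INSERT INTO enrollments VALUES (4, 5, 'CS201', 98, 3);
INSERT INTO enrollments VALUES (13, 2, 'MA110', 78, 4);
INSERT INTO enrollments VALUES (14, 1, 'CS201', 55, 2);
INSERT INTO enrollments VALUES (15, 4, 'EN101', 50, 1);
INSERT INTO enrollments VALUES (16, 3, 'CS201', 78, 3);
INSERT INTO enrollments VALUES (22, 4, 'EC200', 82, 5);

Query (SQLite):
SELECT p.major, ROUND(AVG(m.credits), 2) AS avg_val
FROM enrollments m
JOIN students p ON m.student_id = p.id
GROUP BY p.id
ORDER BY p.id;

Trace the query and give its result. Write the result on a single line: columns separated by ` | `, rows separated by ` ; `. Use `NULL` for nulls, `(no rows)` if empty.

CS | 2 ; Philosophy | 3.5 ; Chemistry | 3 ; Chemistry | 3.67 ; Econ | 3

Join each enrollments row to its students via student_id.
Group joined rows by students.id; compute ROUND(AVG(m.credits), 2) per group.
  1: ids {14} → ROUND(AVG(m.credits), 2)=2
  2: ids {3, 13} → ROUND(AVG(m.credits), 2)=3.5
  3: ids {16} → ROUND(AVG(m.credits), 2)=3
  4: ids {2, 15, 22} → ROUND(AVG(m.credits), 2)=3.67
  5: ids {4} → ROUND(AVG(m.credits), 2)=3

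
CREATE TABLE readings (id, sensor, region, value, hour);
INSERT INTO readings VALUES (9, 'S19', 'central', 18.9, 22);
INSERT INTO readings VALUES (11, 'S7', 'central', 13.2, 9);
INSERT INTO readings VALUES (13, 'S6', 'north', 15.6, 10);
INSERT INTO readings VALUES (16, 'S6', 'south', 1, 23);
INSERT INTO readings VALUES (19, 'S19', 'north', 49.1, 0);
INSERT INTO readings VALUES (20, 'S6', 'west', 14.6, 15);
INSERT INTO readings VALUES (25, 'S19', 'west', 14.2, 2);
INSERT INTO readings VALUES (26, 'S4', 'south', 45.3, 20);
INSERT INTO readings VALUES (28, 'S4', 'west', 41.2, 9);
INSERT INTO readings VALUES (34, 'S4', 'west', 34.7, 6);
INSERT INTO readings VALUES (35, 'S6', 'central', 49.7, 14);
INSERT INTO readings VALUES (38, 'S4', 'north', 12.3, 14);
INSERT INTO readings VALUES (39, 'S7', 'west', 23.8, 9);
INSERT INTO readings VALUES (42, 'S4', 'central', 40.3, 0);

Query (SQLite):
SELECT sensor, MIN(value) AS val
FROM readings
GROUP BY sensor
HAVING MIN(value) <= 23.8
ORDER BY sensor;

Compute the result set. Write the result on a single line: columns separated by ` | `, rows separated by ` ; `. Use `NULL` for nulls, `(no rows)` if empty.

Partition readings by sensor; compute MIN(value) within each group.
HAVING: keep groups where MIN(value) <= 23.8.
  S19: ids {9, 19, 25} → MIN(value)=14.2
  S4: ids {26, 28, 34, 38, 42} → MIN(value)=12.3
  S6: ids {13, 16, 20, 35} → MIN(value)=1
  S7: ids {11, 39} → MIN(value)=13.2

S19 | 14.2 ; S4 | 12.3 ; S6 | 1 ; S7 | 13.2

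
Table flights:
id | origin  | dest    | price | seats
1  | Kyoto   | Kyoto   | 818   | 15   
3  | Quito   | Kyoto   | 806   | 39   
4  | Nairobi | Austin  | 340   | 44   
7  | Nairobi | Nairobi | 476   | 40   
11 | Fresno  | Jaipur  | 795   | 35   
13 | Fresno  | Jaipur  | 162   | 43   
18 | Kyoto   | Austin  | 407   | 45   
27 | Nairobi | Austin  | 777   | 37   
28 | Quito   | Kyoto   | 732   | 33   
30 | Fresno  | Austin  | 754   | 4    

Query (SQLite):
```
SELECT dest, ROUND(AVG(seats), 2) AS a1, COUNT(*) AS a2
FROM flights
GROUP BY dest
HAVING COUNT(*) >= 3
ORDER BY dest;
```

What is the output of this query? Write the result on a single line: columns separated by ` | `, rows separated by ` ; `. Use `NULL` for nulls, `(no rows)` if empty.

Austin | 32.5 | 4 ; Kyoto | 29 | 3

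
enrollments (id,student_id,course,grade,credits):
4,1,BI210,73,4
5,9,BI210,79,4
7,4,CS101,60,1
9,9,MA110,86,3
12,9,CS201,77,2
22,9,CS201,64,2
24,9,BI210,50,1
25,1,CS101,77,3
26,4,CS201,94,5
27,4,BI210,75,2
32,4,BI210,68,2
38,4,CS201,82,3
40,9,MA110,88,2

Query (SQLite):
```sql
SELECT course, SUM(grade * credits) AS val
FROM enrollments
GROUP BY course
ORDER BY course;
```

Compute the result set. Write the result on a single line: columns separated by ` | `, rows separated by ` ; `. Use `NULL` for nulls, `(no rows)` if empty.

For each row compute grade * credits.
Group by course; take SUM of the expression per group.
  BI210: ids {4, 5, 24, 27, 32} → SUM(grade * credits)=944
  CS101: ids {7, 25} → SUM(grade * credits)=291
  CS201: ids {12, 22, 26, 38} → SUM(grade * credits)=998
  MA110: ids {9, 40} → SUM(grade * credits)=434

BI210 | 944 ; CS101 | 291 ; CS201 | 998 ; MA110 | 434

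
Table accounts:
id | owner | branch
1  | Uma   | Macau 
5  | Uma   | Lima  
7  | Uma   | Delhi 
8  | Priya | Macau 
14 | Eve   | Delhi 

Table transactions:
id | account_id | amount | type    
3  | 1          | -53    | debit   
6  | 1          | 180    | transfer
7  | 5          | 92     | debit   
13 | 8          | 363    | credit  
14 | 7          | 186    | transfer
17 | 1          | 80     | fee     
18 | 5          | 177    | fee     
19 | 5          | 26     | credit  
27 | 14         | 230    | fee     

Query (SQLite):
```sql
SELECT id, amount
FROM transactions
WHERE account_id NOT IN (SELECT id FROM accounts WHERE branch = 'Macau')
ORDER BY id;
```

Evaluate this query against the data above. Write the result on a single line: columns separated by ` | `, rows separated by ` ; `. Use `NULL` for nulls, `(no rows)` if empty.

7 | 92 ; 14 | 186 ; 18 | 177 ; 19 | 26 ; 27 | 230

Inner query: accounts.id where branch = 'Macau'.
Outer: keep transactions rows whose account_id is not in that set.
Inner query → {1, 8}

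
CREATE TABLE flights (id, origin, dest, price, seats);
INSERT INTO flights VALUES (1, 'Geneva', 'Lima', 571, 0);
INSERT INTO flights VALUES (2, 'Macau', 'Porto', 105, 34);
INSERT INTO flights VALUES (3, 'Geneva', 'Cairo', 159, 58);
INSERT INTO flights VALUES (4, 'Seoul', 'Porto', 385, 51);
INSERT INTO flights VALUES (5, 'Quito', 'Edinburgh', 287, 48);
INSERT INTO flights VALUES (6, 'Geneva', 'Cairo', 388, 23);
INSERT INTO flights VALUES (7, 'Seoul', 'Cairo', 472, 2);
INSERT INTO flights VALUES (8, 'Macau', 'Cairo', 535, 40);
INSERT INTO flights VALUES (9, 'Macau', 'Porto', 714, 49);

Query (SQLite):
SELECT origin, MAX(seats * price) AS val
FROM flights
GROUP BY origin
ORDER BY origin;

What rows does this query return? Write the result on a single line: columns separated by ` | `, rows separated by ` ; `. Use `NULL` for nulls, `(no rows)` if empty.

For each row compute seats * price.
Group by origin; take MAX of the expression per group.
  Geneva: ids {1, 3, 6} → MAX(seats * price)=9222
  Macau: ids {2, 8, 9} → MAX(seats * price)=34986
  Quito: ids {5} → MAX(seats * price)=13776
  Seoul: ids {4, 7} → MAX(seats * price)=19635

Geneva | 9222 ; Macau | 34986 ; Quito | 13776 ; Seoul | 19635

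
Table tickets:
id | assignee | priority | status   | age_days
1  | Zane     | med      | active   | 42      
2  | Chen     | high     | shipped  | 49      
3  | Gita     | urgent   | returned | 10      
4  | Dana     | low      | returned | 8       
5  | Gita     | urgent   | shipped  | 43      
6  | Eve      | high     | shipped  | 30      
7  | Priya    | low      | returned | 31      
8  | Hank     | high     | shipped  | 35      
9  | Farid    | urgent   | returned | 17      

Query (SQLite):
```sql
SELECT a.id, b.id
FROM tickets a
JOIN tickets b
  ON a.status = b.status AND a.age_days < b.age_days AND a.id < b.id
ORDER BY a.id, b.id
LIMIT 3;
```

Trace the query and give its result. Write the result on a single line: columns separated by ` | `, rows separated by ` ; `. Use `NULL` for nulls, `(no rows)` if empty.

3 | 7 ; 3 | 9 ; 4 | 7

Pairs (a,b) with same status, a.age_days < b.age_days, a.id < b.id.
status groups: active:{1} returned:{3,4,7,9} shipped:{2,5,6,8}
Ordered by (a.id, b.id); first 3.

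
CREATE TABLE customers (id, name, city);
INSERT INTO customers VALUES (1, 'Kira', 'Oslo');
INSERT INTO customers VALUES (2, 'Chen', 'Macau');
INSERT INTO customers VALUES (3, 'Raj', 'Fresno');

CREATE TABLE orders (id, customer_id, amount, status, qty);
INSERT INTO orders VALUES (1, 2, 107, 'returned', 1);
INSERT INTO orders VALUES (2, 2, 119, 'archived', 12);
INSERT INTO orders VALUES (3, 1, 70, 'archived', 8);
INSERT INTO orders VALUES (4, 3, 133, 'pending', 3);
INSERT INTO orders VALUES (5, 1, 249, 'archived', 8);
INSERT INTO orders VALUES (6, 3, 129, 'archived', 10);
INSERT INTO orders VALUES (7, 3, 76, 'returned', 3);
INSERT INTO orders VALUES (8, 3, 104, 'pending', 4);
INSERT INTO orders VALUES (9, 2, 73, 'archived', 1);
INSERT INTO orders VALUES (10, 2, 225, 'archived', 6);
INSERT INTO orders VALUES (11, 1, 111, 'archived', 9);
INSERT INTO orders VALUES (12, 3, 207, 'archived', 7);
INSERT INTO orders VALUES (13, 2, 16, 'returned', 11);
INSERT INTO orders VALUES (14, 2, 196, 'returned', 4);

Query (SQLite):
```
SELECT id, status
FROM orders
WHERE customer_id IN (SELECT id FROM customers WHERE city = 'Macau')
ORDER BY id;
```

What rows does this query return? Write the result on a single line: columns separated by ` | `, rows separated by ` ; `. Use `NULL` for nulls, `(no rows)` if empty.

1 | returned ; 2 | archived ; 9 | archived ; 10 | archived ; 13 | returned ; 14 | returned

Inner query: customers.id where city = 'Macau'.
Outer: keep orders rows whose customer_id is in that set.
Inner query → {2}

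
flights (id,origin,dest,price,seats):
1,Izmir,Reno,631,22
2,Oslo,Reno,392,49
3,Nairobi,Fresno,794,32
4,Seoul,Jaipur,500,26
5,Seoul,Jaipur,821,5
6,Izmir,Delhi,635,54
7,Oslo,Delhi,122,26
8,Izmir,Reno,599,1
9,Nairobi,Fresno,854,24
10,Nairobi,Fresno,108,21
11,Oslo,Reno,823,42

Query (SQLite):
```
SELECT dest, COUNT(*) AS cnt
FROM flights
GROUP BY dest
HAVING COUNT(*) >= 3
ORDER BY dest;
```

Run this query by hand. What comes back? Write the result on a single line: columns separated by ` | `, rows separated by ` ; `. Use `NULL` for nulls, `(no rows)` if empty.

Partition flights by dest; compute COUNT(*) within each group.
HAVING: keep groups with count ≥ 3.
  Delhi: ids {6, 7} → COUNT(*)=2
  Fresno: ids {3, 9, 10} → COUNT(*)=3
  Jaipur: ids {4, 5} → COUNT(*)=2
  Reno: ids {1, 2, 8, 11} → COUNT(*)=4

Fresno | 3 ; Reno | 4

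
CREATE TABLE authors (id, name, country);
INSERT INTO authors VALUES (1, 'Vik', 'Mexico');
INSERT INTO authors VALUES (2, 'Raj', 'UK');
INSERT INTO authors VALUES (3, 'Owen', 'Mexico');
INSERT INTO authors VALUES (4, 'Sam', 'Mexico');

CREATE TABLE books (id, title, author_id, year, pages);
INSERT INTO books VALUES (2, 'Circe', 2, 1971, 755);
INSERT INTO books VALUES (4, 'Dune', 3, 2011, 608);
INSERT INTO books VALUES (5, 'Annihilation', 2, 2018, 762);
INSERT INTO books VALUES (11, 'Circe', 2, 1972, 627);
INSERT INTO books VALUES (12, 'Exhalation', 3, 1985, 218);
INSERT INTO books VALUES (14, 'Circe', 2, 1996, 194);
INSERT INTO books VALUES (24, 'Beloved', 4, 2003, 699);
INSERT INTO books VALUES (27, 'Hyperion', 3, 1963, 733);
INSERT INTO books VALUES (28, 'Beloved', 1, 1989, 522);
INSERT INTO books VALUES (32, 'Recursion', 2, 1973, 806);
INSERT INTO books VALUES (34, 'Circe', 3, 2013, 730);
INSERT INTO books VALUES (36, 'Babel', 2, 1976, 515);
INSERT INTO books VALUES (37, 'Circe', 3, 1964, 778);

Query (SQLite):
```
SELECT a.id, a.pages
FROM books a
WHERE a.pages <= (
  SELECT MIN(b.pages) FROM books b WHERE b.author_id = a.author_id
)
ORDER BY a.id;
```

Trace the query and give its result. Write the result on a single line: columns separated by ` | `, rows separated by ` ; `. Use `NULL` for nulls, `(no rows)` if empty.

12 | 218 ; 14 | 194 ; 24 | 699 ; 28 | 522

For each books row a, compute MIN(pages) over rows sharing a.author_id.
Keep row a if a.pages <= that per-group MIN.
  author_id=1: MIN(pages) = 522
  author_id=2: MIN(pages) = 194
  author_id=3: MIN(pages) = 218
  author_id=4: MIN(pages) = 699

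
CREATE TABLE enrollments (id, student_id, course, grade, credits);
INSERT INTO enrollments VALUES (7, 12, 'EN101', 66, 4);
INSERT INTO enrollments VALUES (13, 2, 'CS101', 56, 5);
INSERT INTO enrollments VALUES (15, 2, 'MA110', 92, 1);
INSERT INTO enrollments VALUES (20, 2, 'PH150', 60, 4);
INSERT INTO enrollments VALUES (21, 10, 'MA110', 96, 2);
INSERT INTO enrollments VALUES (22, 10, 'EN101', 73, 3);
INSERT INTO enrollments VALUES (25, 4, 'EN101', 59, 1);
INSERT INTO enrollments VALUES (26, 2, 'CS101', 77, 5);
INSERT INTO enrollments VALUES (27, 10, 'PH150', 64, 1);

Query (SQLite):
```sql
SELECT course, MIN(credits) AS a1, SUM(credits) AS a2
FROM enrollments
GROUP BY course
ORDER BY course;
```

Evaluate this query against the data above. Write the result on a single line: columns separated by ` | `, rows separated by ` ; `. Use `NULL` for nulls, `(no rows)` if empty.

CS101 | 5 | 10 ; EN101 | 1 | 8 ; MA110 | 1 | 3 ; PH150 | 1 | 5

Group enrollments by course.
Per group compute: MIN(credits), SUM(credits).
  CS101: ids {13, 26} → MIN(credits)=5, SUM(credits)=10
  EN101: ids {7, 22, 25} → MIN(credits)=1, SUM(credits)=8
  MA110: ids {15, 21} → MIN(credits)=1, SUM(credits)=3
  PH150: ids {20, 27} → MIN(credits)=1, SUM(credits)=5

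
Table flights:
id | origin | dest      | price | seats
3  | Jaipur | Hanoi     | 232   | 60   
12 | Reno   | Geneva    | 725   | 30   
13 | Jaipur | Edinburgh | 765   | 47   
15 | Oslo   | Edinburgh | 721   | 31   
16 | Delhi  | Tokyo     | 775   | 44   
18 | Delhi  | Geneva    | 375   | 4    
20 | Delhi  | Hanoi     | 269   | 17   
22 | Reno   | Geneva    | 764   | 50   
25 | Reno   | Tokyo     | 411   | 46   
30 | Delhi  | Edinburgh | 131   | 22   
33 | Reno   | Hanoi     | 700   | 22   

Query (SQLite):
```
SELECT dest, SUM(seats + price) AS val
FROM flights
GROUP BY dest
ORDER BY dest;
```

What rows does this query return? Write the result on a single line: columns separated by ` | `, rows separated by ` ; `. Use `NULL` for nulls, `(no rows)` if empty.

Edinburgh | 1717 ; Geneva | 1948 ; Hanoi | 1300 ; Tokyo | 1276

For each row compute seats + price.
Group by dest; take SUM of the expression per group.
  Edinburgh: ids {13, 15, 30} → SUM(seats + price)=1717
  Geneva: ids {12, 18, 22} → SUM(seats + price)=1948
  Hanoi: ids {3, 20, 33} → SUM(seats + price)=1300
  Tokyo: ids {16, 25} → SUM(seats + price)=1276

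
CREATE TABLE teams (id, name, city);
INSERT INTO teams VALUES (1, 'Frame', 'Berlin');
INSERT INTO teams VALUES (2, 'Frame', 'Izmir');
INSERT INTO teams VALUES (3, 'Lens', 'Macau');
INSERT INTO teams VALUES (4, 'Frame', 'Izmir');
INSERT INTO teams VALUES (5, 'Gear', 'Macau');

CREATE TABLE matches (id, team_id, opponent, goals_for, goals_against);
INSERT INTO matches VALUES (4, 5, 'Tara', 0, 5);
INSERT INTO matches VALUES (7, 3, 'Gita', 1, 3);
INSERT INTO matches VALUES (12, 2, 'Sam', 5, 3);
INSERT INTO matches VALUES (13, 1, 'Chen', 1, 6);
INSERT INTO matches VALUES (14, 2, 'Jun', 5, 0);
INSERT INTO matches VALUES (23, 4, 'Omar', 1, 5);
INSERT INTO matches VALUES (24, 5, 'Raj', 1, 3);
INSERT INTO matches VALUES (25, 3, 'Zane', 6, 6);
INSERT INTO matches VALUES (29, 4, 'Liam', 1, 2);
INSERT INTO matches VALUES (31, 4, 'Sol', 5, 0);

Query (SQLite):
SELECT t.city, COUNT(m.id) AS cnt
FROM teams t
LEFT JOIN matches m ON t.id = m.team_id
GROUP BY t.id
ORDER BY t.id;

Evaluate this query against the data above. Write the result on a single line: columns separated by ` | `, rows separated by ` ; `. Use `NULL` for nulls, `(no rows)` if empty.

Berlin | 1 ; Izmir | 2 ; Macau | 2 ; Izmir | 3 ; Macau | 2

LEFT JOIN keeps every teams row; unmatched ones get NULL for matches columns.
Group by teams.id and compute COUNT(m.id). COUNT(col) of an all-NULL group is 0.
  1: ids {13} → COUNT(m.id)=1
  2: ids {12, 14} → COUNT(m.id)=2
  3: ids {7, 25} → COUNT(m.id)=2
  4: ids {23, 29, 31} → COUNT(m.id)=3
  5: ids {4, 24} → COUNT(m.id)=2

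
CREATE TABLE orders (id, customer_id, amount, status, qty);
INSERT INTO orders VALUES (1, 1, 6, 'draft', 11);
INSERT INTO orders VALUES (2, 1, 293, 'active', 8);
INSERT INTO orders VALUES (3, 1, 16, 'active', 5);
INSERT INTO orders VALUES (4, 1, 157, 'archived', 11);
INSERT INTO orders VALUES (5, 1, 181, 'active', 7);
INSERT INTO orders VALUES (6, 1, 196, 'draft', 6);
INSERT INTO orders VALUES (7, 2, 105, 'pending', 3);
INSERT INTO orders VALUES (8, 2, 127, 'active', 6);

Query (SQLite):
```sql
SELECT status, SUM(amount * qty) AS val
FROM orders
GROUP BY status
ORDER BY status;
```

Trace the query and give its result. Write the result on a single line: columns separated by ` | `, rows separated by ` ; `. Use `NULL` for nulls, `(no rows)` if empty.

active | 4453 ; archived | 1727 ; draft | 1242 ; pending | 315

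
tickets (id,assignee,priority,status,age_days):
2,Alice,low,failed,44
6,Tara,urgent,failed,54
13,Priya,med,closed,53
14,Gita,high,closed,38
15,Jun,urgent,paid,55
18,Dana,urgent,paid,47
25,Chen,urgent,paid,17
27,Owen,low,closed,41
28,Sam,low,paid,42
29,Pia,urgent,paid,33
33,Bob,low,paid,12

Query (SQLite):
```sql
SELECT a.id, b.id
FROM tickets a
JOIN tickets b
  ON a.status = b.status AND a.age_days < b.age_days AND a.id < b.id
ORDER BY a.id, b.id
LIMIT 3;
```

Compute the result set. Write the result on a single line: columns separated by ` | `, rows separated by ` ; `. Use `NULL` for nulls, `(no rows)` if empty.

Pairs (a,b) with same status, a.age_days < b.age_days, a.id < b.id.
status groups: closed:{13,14,27} failed:{2,6} paid:{15,18,25,28,29,33}
Ordered by (a.id, b.id); first 3.

2 | 6 ; 14 | 27 ; 25 | 28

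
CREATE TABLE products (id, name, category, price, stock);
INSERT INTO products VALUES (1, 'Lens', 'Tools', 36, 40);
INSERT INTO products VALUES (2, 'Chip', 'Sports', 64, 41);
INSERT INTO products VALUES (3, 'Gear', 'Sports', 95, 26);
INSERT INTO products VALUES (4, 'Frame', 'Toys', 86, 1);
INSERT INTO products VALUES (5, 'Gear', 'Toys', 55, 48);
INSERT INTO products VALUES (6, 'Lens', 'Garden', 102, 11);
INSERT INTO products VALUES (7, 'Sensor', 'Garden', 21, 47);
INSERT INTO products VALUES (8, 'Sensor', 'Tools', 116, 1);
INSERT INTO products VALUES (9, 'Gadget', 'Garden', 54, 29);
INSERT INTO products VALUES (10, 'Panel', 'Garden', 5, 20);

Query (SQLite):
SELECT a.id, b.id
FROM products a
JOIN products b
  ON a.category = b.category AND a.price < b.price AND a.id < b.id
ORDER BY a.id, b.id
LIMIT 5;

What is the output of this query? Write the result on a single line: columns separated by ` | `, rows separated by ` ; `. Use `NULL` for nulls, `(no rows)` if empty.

1 | 8 ; 2 | 3 ; 7 | 9

Pairs (a,b) with same category, a.price < b.price, a.id < b.id.
category groups: Garden:{6,7,9,10} Sports:{2,3} Tools:{1,8} Toys:{4,5}
Ordered by (a.id, b.id); first 5.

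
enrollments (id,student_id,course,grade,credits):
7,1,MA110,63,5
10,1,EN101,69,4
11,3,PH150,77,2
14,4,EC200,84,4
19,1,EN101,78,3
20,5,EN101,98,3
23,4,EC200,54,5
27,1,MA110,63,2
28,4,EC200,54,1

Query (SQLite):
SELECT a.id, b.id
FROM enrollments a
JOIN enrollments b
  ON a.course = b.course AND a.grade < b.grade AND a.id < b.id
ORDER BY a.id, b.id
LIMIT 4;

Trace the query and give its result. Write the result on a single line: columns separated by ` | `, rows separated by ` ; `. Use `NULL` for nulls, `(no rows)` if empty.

Pairs (a,b) with same course, a.grade < b.grade, a.id < b.id.
course groups: EC200:{14,23,28} EN101:{10,19,20} MA110:{7,27} PH150:{11}
Ordered by (a.id, b.id); first 4.

10 | 19 ; 10 | 20 ; 19 | 20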